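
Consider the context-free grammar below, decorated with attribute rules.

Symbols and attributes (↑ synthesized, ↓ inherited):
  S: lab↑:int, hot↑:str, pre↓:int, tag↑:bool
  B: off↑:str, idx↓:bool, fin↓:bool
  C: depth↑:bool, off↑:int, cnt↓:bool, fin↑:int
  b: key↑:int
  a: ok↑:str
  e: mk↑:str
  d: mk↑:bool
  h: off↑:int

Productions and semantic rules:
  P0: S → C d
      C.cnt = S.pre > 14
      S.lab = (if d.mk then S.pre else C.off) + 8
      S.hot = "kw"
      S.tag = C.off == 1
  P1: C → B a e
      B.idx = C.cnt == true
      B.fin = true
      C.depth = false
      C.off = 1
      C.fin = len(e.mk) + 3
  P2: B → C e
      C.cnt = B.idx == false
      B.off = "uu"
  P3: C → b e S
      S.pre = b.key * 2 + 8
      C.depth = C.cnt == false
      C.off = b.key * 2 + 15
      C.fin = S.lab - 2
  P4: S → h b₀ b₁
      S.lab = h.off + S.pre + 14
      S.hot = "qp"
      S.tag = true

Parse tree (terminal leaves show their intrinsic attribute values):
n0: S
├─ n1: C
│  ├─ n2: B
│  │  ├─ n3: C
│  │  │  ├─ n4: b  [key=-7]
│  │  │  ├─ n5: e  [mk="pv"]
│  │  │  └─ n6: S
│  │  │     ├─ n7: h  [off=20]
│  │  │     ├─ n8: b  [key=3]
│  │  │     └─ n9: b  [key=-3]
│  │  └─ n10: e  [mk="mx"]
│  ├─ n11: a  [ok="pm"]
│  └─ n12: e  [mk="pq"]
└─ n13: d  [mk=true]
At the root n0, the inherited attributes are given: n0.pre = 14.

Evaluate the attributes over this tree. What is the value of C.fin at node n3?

26

1. n0.pre = 14  [given at root]
2. n1.cnt = false  [S.pre > 14]
3. n2.idx = false  [C.cnt == true]
4. n2.fin = true  [true]
5. n3.cnt = true  [B.idx == false]
6. n4.key = -7  [terminal]
7. n5.mk = "pv"  [terminal]
8. n6.pre = -6  [b.key * 2 + 8]
9. n7.off = 20  [terminal]
10. n8.key = 3  [terminal]
11. n9.key = -3  [terminal]
12. n6.lab = 28  [h.off + S.pre + 14]
13. n6.hot = "qp"  ["qp"]
14. n6.tag = true  [true]
15. n3.depth = false  [C.cnt == false]
16. n3.off = 1  [b.key * 2 + 15]
17. n3.fin = 26  [S.lab - 2]
18. n10.mk = "mx"  [terminal]
19. n2.off = "uu"  ["uu"]
20. n11.ok = "pm"  [terminal]
21. n12.mk = "pq"  [terminal]
22. n1.depth = false  [false]
23. n1.off = 1  [1]
24. n1.fin = 5  [len(e.mk) + 3]
25. n13.mk = true  [terminal]
26. n0.lab = 22  [(if d.mk then S.pre else C.off) + 8]
27. n0.hot = "kw"  ["kw"]
28. n0.tag = true  [C.off == 1]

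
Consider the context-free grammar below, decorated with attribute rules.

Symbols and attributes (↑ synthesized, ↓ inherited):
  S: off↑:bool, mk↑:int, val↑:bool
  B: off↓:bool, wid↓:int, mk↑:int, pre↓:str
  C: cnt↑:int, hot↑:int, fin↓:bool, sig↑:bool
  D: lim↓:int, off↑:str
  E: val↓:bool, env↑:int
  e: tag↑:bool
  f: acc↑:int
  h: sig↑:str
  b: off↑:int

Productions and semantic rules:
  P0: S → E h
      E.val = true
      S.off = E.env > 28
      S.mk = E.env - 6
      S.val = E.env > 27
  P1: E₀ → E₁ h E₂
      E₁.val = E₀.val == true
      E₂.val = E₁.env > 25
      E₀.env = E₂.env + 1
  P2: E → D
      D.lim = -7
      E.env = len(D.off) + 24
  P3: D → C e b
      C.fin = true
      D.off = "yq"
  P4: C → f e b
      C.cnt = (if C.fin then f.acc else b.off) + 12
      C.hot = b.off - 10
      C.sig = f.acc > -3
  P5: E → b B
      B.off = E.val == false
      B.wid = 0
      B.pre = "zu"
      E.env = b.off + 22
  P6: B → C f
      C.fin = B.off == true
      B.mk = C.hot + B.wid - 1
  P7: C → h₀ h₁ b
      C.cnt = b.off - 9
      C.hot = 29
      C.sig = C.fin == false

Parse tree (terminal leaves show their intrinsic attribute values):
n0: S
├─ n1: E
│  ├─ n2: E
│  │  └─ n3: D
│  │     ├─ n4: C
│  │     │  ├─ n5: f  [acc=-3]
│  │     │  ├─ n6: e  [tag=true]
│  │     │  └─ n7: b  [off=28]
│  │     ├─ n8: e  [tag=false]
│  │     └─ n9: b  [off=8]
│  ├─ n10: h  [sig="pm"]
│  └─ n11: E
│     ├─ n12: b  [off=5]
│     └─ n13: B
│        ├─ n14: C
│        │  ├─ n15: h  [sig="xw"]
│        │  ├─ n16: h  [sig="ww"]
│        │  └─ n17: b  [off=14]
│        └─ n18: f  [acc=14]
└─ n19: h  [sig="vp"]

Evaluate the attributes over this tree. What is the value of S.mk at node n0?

1. n1.val = true  [true]
2. n2.val = true  [E₀.val == true]
3. n3.lim = -7  [-7]
4. n4.fin = true  [true]
5. n5.acc = -3  [terminal]
6. n6.tag = true  [terminal]
7. n7.off = 28  [terminal]
8. n4.cnt = 9  [(if C.fin then f.acc else b.off) + 12]
9. n4.hot = 18  [b.off - 10]
10. n4.sig = false  [f.acc > -3]
11. n8.tag = false  [terminal]
12. n9.off = 8  [terminal]
13. n3.off = "yq"  ["yq"]
14. n2.env = 26  [len(D.off) + 24]
15. n10.sig = "pm"  [terminal]
16. n11.val = true  [E₁.env > 25]
17. n12.off = 5  [terminal]
18. n13.off = false  [E.val == false]
19. n13.wid = 0  [0]
20. n13.pre = "zu"  ["zu"]
21. n14.fin = false  [B.off == true]
22. n15.sig = "xw"  [terminal]
23. n16.sig = "ww"  [terminal]
24. n17.off = 14  [terminal]
25. n14.cnt = 5  [b.off - 9]
26. n14.hot = 29  [29]
27. n14.sig = true  [C.fin == false]
28. n18.acc = 14  [terminal]
29. n13.mk = 28  [C.hot + B.wid - 1]
30. n11.env = 27  [b.off + 22]
31. n1.env = 28  [E₂.env + 1]
32. n19.sig = "vp"  [terminal]
33. n0.off = false  [E.env > 28]
34. n0.mk = 22  [E.env - 6]
35. n0.val = true  [E.env > 27]

22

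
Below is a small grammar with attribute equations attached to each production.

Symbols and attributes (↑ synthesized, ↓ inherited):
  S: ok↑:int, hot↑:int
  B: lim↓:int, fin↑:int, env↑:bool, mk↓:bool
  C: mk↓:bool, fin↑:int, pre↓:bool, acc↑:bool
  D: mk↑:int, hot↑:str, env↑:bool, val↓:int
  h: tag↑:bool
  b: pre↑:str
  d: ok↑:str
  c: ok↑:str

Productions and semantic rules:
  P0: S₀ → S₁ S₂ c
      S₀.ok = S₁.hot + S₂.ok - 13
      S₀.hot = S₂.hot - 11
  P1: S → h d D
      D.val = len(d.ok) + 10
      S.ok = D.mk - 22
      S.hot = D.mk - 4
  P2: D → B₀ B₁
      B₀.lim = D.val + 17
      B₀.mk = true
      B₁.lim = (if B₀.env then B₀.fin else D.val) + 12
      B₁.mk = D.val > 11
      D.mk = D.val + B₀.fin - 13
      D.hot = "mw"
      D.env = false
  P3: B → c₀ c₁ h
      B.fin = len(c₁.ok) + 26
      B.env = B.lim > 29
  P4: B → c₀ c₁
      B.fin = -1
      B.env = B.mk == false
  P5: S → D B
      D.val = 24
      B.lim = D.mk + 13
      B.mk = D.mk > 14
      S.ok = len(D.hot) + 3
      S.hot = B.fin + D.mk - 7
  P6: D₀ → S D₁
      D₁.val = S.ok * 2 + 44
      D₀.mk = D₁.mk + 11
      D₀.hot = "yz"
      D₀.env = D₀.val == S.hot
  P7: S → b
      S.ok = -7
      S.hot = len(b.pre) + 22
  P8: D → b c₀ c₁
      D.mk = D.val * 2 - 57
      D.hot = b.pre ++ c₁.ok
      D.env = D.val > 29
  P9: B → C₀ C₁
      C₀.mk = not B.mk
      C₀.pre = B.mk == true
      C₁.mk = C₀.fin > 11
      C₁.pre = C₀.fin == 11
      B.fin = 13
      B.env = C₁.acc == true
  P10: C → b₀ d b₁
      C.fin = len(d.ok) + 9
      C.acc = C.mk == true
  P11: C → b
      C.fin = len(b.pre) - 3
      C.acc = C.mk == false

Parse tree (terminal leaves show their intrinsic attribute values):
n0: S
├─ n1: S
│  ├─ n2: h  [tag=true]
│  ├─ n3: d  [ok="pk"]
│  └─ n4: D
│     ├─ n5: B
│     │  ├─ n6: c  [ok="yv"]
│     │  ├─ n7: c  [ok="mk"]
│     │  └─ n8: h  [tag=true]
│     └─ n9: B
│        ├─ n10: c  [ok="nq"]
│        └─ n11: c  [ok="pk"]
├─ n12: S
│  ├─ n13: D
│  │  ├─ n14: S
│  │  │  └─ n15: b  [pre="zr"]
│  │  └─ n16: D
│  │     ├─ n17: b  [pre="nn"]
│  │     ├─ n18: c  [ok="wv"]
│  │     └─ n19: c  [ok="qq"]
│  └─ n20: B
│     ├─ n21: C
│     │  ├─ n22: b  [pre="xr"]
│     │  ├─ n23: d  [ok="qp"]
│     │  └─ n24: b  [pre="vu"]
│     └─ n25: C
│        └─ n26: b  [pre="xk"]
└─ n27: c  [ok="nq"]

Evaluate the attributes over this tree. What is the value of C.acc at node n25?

true

1. n2.tag = true  [terminal]
2. n3.ok = "pk"  [terminal]
3. n4.val = 12  [len(d.ok) + 10]
4. n5.lim = 29  [D.val + 17]
5. n5.mk = true  [true]
6. n6.ok = "yv"  [terminal]
7. n7.ok = "mk"  [terminal]
8. n8.tag = true  [terminal]
9. n5.fin = 28  [len(c₁.ok) + 26]
10. n5.env = false  [B.lim > 29]
11. n9.lim = 24  [(if B₀.env then B₀.fin else D.val) + 12]
12. n9.mk = true  [D.val > 11]
13. n10.ok = "nq"  [terminal]
14. n11.ok = "pk"  [terminal]
15. n9.fin = -1  [-1]
16. n9.env = false  [B.mk == false]
17. n4.mk = 27  [D.val + B₀.fin - 13]
18. n4.hot = "mw"  ["mw"]
19. n4.env = false  [false]
20. n1.ok = 5  [D.mk - 22]
21. n1.hot = 23  [D.mk - 4]
22. n13.val = 24  [24]
23. n15.pre = "zr"  [terminal]
24. n14.ok = -7  [-7]
25. n14.hot = 24  [len(b.pre) + 22]
26. n16.val = 30  [S.ok * 2 + 44]
27. n17.pre = "nn"  [terminal]
28. n18.ok = "wv"  [terminal]
29. n19.ok = "qq"  [terminal]
30. n16.mk = 3  [D.val * 2 - 57]
31. n16.hot = "nnqq"  [b.pre ++ c₁.ok]
32. n16.env = true  [D.val > 29]
33. n13.mk = 14  [D₁.mk + 11]
34. n13.hot = "yz"  ["yz"]
35. n13.env = true  [D₀.val == S.hot]
36. n20.lim = 27  [D.mk + 13]
37. n20.mk = false  [D.mk > 14]
38. n21.mk = true  [not B.mk]
39. n21.pre = false  [B.mk == true]
40. n22.pre = "xr"  [terminal]
41. n23.ok = "qp"  [terminal]
42. n24.pre = "vu"  [terminal]
43. n21.fin = 11  [len(d.ok) + 9]
44. n21.acc = true  [C.mk == true]
45. n25.mk = false  [C₀.fin > 11]
46. n25.pre = true  [C₀.fin == 11]
47. n26.pre = "xk"  [terminal]
48. n25.fin = -1  [len(b.pre) - 3]
49. n25.acc = true  [C.mk == false]
50. n20.fin = 13  [13]
51. n20.env = true  [C₁.acc == true]
52. n12.ok = 5  [len(D.hot) + 3]
53. n12.hot = 20  [B.fin + D.mk - 7]
54. n27.ok = "nq"  [terminal]
55. n0.ok = 15  [S₁.hot + S₂.ok - 13]
56. n0.hot = 9  [S₂.hot - 11]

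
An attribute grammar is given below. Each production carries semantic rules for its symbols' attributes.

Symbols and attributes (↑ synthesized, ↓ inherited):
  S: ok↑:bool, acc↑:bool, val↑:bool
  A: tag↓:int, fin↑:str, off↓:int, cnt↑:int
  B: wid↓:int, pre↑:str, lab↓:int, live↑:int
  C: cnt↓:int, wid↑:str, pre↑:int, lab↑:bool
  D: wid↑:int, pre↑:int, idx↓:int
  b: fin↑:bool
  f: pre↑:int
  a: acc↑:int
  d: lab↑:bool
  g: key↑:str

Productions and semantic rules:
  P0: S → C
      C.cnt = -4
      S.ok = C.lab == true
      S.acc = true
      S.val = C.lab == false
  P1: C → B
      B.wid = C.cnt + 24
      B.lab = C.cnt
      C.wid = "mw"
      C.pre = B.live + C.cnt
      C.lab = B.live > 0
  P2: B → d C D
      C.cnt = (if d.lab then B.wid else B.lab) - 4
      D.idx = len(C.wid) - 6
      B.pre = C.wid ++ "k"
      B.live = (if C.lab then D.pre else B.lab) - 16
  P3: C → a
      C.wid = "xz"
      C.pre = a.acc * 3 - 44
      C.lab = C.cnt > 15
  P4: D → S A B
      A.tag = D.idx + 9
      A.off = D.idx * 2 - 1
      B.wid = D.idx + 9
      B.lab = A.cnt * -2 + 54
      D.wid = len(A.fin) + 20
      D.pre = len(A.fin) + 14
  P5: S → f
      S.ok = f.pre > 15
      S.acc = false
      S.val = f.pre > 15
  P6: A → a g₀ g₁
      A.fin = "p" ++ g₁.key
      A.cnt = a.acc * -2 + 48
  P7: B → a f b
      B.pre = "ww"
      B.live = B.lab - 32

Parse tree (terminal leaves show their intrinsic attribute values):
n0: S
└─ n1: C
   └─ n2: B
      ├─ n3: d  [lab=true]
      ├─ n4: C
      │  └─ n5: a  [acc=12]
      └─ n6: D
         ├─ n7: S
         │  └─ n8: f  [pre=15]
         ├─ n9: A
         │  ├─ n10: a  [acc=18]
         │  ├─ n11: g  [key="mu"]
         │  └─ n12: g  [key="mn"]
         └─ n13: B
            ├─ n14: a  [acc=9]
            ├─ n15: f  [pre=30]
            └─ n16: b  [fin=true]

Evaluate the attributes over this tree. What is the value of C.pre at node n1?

1. n1.cnt = -4  [-4]
2. n2.wid = 20  [C.cnt + 24]
3. n2.lab = -4  [C.cnt]
4. n3.lab = true  [terminal]
5. n4.cnt = 16  [(if d.lab then B.wid else B.lab) - 4]
6. n5.acc = 12  [terminal]
7. n4.wid = "xz"  ["xz"]
8. n4.pre = -8  [a.acc * 3 - 44]
9. n4.lab = true  [C.cnt > 15]
10. n6.idx = -4  [len(C.wid) - 6]
11. n8.pre = 15  [terminal]
12. n7.ok = false  [f.pre > 15]
13. n7.acc = false  [false]
14. n7.val = false  [f.pre > 15]
15. n9.tag = 5  [D.idx + 9]
16. n9.off = -9  [D.idx * 2 - 1]
17. n10.acc = 18  [terminal]
18. n11.key = "mu"  [terminal]
19. n12.key = "mn"  [terminal]
20. n9.fin = "pmn"  ["p" ++ g₁.key]
21. n9.cnt = 12  [a.acc * -2 + 48]
22. n13.wid = 5  [D.idx + 9]
23. n13.lab = 30  [A.cnt * -2 + 54]
24. n14.acc = 9  [terminal]
25. n15.pre = 30  [terminal]
26. n16.fin = true  [terminal]
27. n13.pre = "ww"  ["ww"]
28. n13.live = -2  [B.lab - 32]
29. n6.wid = 23  [len(A.fin) + 20]
30. n6.pre = 17  [len(A.fin) + 14]
31. n2.pre = "xzk"  [C.wid ++ "k"]
32. n2.live = 1  [(if C.lab then D.pre else B.lab) - 16]
33. n1.wid = "mw"  ["mw"]
34. n1.pre = -3  [B.live + C.cnt]
35. n1.lab = true  [B.live > 0]
36. n0.ok = true  [C.lab == true]
37. n0.acc = true  [true]
38. n0.val = false  [C.lab == false]

-3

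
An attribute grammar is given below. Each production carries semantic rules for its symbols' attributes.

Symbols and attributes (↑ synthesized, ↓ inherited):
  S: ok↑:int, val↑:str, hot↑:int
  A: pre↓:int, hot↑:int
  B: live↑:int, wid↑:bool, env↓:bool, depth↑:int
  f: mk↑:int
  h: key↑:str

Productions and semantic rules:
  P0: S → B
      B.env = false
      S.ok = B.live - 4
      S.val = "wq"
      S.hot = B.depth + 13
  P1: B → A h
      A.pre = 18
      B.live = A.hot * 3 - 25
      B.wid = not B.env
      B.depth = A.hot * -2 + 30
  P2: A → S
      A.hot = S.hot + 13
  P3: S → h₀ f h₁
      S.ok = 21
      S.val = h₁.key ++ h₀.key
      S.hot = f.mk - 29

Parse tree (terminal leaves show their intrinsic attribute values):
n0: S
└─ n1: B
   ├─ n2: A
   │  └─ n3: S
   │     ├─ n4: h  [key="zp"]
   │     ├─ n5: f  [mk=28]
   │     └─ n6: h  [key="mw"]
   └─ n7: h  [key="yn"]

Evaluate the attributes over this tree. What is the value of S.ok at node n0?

7

1. n1.env = false  [false]
2. n2.pre = 18  [18]
3. n4.key = "zp"  [terminal]
4. n5.mk = 28  [terminal]
5. n6.key = "mw"  [terminal]
6. n3.ok = 21  [21]
7. n3.val = "mwzp"  [h₁.key ++ h₀.key]
8. n3.hot = -1  [f.mk - 29]
9. n2.hot = 12  [S.hot + 13]
10. n7.key = "yn"  [terminal]
11. n1.live = 11  [A.hot * 3 - 25]
12. n1.wid = true  [not B.env]
13. n1.depth = 6  [A.hot * -2 + 30]
14. n0.ok = 7  [B.live - 4]
15. n0.val = "wq"  ["wq"]
16. n0.hot = 19  [B.depth + 13]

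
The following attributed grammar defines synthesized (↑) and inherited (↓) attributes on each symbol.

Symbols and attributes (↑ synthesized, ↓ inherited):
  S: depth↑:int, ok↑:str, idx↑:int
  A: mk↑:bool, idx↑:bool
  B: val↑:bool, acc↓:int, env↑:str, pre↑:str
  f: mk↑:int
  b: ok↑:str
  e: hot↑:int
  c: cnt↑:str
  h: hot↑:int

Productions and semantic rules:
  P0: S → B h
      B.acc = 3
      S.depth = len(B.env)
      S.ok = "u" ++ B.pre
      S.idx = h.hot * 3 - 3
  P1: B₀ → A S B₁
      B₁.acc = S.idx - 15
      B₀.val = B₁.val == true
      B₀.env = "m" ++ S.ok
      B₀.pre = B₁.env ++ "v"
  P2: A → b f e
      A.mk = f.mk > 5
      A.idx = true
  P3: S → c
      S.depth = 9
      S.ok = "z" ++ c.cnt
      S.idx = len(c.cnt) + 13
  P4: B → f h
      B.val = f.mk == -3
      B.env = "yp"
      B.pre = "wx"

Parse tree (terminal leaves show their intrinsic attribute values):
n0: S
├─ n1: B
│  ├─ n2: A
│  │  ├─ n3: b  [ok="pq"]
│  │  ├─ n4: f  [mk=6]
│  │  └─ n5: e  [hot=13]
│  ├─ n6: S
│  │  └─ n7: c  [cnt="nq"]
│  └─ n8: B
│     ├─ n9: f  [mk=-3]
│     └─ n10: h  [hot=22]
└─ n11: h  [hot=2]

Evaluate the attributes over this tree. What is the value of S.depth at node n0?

4

1. n1.acc = 3  [3]
2. n3.ok = "pq"  [terminal]
3. n4.mk = 6  [terminal]
4. n5.hot = 13  [terminal]
5. n2.mk = true  [f.mk > 5]
6. n2.idx = true  [true]
7. n7.cnt = "nq"  [terminal]
8. n6.depth = 9  [9]
9. n6.ok = "znq"  ["z" ++ c.cnt]
10. n6.idx = 15  [len(c.cnt) + 13]
11. n8.acc = 0  [S.idx - 15]
12. n9.mk = -3  [terminal]
13. n10.hot = 22  [terminal]
14. n8.val = true  [f.mk == -3]
15. n8.env = "yp"  ["yp"]
16. n8.pre = "wx"  ["wx"]
17. n1.val = true  [B₁.val == true]
18. n1.env = "mznq"  ["m" ++ S.ok]
19. n1.pre = "ypv"  [B₁.env ++ "v"]
20. n11.hot = 2  [terminal]
21. n0.depth = 4  [len(B.env)]
22. n0.ok = "uypv"  ["u" ++ B.pre]
23. n0.idx = 3  [h.hot * 3 - 3]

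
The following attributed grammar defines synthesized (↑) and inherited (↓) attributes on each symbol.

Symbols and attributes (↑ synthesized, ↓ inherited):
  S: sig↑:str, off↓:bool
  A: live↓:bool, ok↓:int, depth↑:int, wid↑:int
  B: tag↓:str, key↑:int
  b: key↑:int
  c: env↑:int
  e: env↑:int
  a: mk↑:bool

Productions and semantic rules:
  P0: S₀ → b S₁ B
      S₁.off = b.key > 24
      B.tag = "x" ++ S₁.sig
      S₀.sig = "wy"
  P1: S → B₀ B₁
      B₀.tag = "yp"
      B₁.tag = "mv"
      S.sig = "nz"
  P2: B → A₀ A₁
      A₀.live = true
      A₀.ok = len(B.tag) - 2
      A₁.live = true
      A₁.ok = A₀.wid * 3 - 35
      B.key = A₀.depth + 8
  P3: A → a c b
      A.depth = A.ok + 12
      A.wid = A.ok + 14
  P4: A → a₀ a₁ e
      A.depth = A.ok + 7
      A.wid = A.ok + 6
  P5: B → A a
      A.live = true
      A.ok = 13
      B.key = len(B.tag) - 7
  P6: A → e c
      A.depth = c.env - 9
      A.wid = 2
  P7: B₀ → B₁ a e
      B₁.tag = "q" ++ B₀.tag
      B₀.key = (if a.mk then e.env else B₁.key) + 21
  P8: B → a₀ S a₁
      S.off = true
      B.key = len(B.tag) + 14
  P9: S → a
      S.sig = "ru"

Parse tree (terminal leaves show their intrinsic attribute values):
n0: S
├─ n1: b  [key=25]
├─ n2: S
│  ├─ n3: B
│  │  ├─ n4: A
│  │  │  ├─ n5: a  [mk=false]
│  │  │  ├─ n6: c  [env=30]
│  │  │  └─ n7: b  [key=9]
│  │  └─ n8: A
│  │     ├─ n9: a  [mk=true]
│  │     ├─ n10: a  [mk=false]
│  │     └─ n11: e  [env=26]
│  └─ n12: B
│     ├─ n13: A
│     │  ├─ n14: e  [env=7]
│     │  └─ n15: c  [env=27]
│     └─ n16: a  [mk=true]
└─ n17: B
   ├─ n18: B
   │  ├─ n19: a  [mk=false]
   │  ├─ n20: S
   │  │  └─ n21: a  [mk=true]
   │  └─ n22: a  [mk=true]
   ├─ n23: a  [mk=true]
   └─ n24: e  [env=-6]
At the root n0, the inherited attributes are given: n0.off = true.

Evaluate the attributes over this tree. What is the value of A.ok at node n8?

7

1. n0.off = true  [given at root]
2. n1.key = 25  [terminal]
3. n2.off = true  [b.key > 24]
4. n3.tag = "yp"  ["yp"]
5. n4.live = true  [true]
6. n4.ok = 0  [len(B.tag) - 2]
7. n5.mk = false  [terminal]
8. n6.env = 30  [terminal]
9. n7.key = 9  [terminal]
10. n4.depth = 12  [A.ok + 12]
11. n4.wid = 14  [A.ok + 14]
12. n8.live = true  [true]
13. n8.ok = 7  [A₀.wid * 3 - 35]
14. n9.mk = true  [terminal]
15. n10.mk = false  [terminal]
16. n11.env = 26  [terminal]
17. n8.depth = 14  [A.ok + 7]
18. n8.wid = 13  [A.ok + 6]
19. n3.key = 20  [A₀.depth + 8]
20. n12.tag = "mv"  ["mv"]
21. n13.live = true  [true]
22. n13.ok = 13  [13]
23. n14.env = 7  [terminal]
24. n15.env = 27  [terminal]
25. n13.depth = 18  [c.env - 9]
26. n13.wid = 2  [2]
27. n16.mk = true  [terminal]
28. n12.key = -5  [len(B.tag) - 7]
29. n2.sig = "nz"  ["nz"]
30. n17.tag = "xnz"  ["x" ++ S₁.sig]
31. n18.tag = "qxnz"  ["q" ++ B₀.tag]
32. n19.mk = false  [terminal]
33. n20.off = true  [true]
34. n21.mk = true  [terminal]
35. n20.sig = "ru"  ["ru"]
36. n22.mk = true  [terminal]
37. n18.key = 18  [len(B.tag) + 14]
38. n23.mk = true  [terminal]
39. n24.env = -6  [terminal]
40. n17.key = 15  [(if a.mk then e.env else B₁.key) + 21]
41. n0.sig = "wy"  ["wy"]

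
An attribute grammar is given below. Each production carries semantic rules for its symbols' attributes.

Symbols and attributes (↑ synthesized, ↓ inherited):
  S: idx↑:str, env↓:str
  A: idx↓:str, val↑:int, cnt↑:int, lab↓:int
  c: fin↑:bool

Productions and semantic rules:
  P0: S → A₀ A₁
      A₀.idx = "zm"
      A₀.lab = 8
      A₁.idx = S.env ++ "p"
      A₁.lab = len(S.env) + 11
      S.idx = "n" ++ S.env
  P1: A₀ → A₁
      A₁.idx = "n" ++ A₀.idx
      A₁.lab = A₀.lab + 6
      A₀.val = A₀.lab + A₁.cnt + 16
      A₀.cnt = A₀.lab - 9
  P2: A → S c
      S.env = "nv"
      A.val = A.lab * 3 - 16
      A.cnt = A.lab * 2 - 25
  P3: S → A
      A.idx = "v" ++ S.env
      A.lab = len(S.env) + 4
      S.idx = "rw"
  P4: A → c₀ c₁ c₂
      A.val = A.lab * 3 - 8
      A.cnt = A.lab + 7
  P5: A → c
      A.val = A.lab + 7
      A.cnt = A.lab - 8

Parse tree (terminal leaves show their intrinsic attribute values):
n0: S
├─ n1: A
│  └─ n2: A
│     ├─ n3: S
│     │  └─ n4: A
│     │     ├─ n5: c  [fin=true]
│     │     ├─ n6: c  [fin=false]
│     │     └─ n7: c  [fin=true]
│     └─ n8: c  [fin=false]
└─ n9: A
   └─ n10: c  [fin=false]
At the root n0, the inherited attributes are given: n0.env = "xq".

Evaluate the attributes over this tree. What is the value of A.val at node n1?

27

1. n0.env = "xq"  [given at root]
2. n1.idx = "zm"  ["zm"]
3. n1.lab = 8  [8]
4. n2.idx = "nzm"  ["n" ++ A₀.idx]
5. n2.lab = 14  [A₀.lab + 6]
6. n3.env = "nv"  ["nv"]
7. n4.idx = "vnv"  ["v" ++ S.env]
8. n4.lab = 6  [len(S.env) + 4]
9. n5.fin = true  [terminal]
10. n6.fin = false  [terminal]
11. n7.fin = true  [terminal]
12. n4.val = 10  [A.lab * 3 - 8]
13. n4.cnt = 13  [A.lab + 7]
14. n3.idx = "rw"  ["rw"]
15. n8.fin = false  [terminal]
16. n2.val = 26  [A.lab * 3 - 16]
17. n2.cnt = 3  [A.lab * 2 - 25]
18. n1.val = 27  [A₀.lab + A₁.cnt + 16]
19. n1.cnt = -1  [A₀.lab - 9]
20. n9.idx = "xqp"  [S.env ++ "p"]
21. n9.lab = 13  [len(S.env) + 11]
22. n10.fin = false  [terminal]
23. n9.val = 20  [A.lab + 7]
24. n9.cnt = 5  [A.lab - 8]
25. n0.idx = "nxq"  ["n" ++ S.env]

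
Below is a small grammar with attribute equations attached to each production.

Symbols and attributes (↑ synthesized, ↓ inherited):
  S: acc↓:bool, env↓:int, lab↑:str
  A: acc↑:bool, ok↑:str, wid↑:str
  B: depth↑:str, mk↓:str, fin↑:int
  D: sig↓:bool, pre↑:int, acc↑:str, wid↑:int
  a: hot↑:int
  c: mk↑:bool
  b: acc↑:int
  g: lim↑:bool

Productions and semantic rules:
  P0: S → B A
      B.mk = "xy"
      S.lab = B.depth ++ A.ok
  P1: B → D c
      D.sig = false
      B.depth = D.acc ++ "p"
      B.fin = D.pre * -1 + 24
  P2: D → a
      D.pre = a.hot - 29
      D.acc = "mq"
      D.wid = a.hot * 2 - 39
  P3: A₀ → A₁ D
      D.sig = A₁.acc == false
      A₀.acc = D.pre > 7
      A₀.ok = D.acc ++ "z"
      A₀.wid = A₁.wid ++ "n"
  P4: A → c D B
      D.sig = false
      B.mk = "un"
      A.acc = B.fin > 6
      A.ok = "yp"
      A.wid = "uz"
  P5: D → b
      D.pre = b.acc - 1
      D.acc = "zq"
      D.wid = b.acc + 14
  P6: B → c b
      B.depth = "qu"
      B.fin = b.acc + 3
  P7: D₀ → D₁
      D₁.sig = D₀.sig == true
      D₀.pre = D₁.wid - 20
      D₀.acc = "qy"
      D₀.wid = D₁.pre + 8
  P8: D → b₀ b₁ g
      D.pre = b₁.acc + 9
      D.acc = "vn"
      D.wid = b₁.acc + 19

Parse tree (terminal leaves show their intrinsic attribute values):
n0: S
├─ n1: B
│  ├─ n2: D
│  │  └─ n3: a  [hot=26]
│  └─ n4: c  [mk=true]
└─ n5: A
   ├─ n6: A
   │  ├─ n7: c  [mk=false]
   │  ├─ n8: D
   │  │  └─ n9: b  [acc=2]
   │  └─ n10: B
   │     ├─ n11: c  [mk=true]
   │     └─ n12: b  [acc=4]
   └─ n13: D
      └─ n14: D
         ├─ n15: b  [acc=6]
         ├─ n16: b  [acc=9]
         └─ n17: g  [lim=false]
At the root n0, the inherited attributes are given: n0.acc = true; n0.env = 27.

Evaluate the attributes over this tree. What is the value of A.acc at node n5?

true

1. n0.acc = true  [given at root]
2. n0.env = 27  [given at root]
3. n1.mk = "xy"  ["xy"]
4. n2.sig = false  [false]
5. n3.hot = 26  [terminal]
6. n2.pre = -3  [a.hot - 29]
7. n2.acc = "mq"  ["mq"]
8. n2.wid = 13  [a.hot * 2 - 39]
9. n4.mk = true  [terminal]
10. n1.depth = "mqp"  [D.acc ++ "p"]
11. n1.fin = 27  [D.pre * -1 + 24]
12. n7.mk = false  [terminal]
13. n8.sig = false  [false]
14. n9.acc = 2  [terminal]
15. n8.pre = 1  [b.acc - 1]
16. n8.acc = "zq"  ["zq"]
17. n8.wid = 16  [b.acc + 14]
18. n10.mk = "un"  ["un"]
19. n11.mk = true  [terminal]
20. n12.acc = 4  [terminal]
21. n10.depth = "qu"  ["qu"]
22. n10.fin = 7  [b.acc + 3]
23. n6.acc = true  [B.fin > 6]
24. n6.ok = "yp"  ["yp"]
25. n6.wid = "uz"  ["uz"]
26. n13.sig = false  [A₁.acc == false]
27. n14.sig = false  [D₀.sig == true]
28. n15.acc = 6  [terminal]
29. n16.acc = 9  [terminal]
30. n17.lim = false  [terminal]
31. n14.pre = 18  [b₁.acc + 9]
32. n14.acc = "vn"  ["vn"]
33. n14.wid = 28  [b₁.acc + 19]
34. n13.pre = 8  [D₁.wid - 20]
35. n13.acc = "qy"  ["qy"]
36. n13.wid = 26  [D₁.pre + 8]
37. n5.acc = true  [D.pre > 7]
38. n5.ok = "qyz"  [D.acc ++ "z"]
39. n5.wid = "uzn"  [A₁.wid ++ "n"]
40. n0.lab = "mqpqyz"  [B.depth ++ A.ok]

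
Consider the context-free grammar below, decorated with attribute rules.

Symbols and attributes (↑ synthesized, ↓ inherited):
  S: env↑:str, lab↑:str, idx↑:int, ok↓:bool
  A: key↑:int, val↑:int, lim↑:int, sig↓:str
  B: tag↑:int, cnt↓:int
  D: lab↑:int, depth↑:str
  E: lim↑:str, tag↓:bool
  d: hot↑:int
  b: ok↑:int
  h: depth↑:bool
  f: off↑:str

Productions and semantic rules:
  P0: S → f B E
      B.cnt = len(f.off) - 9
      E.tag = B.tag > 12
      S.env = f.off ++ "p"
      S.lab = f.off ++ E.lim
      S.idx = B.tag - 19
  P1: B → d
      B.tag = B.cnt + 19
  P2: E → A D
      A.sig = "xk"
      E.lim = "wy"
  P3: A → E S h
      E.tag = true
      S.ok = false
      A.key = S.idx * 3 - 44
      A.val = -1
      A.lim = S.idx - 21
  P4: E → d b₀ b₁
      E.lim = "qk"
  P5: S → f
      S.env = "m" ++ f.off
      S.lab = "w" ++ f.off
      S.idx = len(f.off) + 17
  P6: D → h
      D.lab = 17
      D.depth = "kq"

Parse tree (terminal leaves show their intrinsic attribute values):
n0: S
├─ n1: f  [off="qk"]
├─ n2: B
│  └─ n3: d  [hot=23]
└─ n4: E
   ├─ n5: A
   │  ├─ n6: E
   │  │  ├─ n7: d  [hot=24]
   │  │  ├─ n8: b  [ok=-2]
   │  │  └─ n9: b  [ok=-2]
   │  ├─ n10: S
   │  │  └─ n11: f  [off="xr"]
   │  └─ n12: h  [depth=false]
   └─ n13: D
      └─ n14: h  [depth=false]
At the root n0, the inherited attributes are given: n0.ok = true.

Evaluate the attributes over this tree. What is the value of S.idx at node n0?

1. n0.ok = true  [given at root]
2. n1.off = "qk"  [terminal]
3. n2.cnt = -7  [len(f.off) - 9]
4. n3.hot = 23  [terminal]
5. n2.tag = 12  [B.cnt + 19]
6. n4.tag = false  [B.tag > 12]
7. n5.sig = "xk"  ["xk"]
8. n6.tag = true  [true]
9. n7.hot = 24  [terminal]
10. n8.ok = -2  [terminal]
11. n9.ok = -2  [terminal]
12. n6.lim = "qk"  ["qk"]
13. n10.ok = false  [false]
14. n11.off = "xr"  [terminal]
15. n10.env = "mxr"  ["m" ++ f.off]
16. n10.lab = "wxr"  ["w" ++ f.off]
17. n10.idx = 19  [len(f.off) + 17]
18. n12.depth = false  [terminal]
19. n5.key = 13  [S.idx * 3 - 44]
20. n5.val = -1  [-1]
21. n5.lim = -2  [S.idx - 21]
22. n14.depth = false  [terminal]
23. n13.lab = 17  [17]
24. n13.depth = "kq"  ["kq"]
25. n4.lim = "wy"  ["wy"]
26. n0.env = "qkp"  [f.off ++ "p"]
27. n0.lab = "qkwy"  [f.off ++ E.lim]
28. n0.idx = -7  [B.tag - 19]

-7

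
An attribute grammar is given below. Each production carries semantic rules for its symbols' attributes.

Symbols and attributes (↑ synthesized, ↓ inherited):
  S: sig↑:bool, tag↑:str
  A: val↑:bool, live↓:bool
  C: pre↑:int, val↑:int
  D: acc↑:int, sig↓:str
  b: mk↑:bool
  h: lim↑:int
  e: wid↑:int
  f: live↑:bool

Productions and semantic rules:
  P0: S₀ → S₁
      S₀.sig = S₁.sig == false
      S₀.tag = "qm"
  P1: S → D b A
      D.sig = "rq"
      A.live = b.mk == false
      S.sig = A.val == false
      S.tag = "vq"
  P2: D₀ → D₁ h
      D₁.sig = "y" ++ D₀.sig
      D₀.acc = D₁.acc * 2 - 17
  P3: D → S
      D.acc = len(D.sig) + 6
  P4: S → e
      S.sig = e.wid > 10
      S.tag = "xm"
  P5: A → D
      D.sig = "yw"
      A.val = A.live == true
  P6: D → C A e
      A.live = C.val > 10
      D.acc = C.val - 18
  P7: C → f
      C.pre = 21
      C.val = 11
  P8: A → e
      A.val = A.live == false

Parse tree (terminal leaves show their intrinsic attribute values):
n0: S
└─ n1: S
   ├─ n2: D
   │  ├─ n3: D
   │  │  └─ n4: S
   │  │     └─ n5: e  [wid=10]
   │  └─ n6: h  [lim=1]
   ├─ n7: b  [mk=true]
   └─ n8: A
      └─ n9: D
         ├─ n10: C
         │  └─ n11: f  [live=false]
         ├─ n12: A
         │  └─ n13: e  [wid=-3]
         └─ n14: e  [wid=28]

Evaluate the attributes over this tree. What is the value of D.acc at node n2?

1

1. n2.sig = "rq"  ["rq"]
2. n3.sig = "yrq"  ["y" ++ D₀.sig]
3. n5.wid = 10  [terminal]
4. n4.sig = false  [e.wid > 10]
5. n4.tag = "xm"  ["xm"]
6. n3.acc = 9  [len(D.sig) + 6]
7. n6.lim = 1  [terminal]
8. n2.acc = 1  [D₁.acc * 2 - 17]
9. n7.mk = true  [terminal]
10. n8.live = false  [b.mk == false]
11. n9.sig = "yw"  ["yw"]
12. n11.live = false  [terminal]
13. n10.pre = 21  [21]
14. n10.val = 11  [11]
15. n12.live = true  [C.val > 10]
16. n13.wid = -3  [terminal]
17. n12.val = false  [A.live == false]
18. n14.wid = 28  [terminal]
19. n9.acc = -7  [C.val - 18]
20. n8.val = false  [A.live == true]
21. n1.sig = true  [A.val == false]
22. n1.tag = "vq"  ["vq"]
23. n0.sig = false  [S₁.sig == false]
24. n0.tag = "qm"  ["qm"]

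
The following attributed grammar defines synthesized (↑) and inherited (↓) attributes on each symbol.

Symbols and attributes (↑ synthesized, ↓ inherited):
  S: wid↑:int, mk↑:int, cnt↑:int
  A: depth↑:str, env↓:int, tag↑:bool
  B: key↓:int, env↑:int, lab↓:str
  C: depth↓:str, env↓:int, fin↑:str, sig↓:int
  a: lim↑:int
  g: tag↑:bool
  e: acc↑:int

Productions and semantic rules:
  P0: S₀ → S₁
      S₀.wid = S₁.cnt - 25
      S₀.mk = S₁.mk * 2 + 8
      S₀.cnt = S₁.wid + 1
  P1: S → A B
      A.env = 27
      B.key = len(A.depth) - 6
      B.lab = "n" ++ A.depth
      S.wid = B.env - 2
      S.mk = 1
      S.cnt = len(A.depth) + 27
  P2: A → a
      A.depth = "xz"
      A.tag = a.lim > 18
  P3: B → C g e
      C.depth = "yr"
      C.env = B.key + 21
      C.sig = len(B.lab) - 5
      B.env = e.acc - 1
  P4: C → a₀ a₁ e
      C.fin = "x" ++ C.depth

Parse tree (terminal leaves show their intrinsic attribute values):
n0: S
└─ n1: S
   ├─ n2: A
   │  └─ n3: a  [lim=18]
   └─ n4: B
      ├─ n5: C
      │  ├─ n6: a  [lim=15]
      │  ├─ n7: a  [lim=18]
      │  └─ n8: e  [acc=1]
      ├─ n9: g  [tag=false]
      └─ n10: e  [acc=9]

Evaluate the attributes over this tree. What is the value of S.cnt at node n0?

7

1. n2.env = 27  [27]
2. n3.lim = 18  [terminal]
3. n2.depth = "xz"  ["xz"]
4. n2.tag = false  [a.lim > 18]
5. n4.key = -4  [len(A.depth) - 6]
6. n4.lab = "nxz"  ["n" ++ A.depth]
7. n5.depth = "yr"  ["yr"]
8. n5.env = 17  [B.key + 21]
9. n5.sig = -2  [len(B.lab) - 5]
10. n6.lim = 15  [terminal]
11. n7.lim = 18  [terminal]
12. n8.acc = 1  [terminal]
13. n5.fin = "xyr"  ["x" ++ C.depth]
14. n9.tag = false  [terminal]
15. n10.acc = 9  [terminal]
16. n4.env = 8  [e.acc - 1]
17. n1.wid = 6  [B.env - 2]
18. n1.mk = 1  [1]
19. n1.cnt = 29  [len(A.depth) + 27]
20. n0.wid = 4  [S₁.cnt - 25]
21. n0.mk = 10  [S₁.mk * 2 + 8]
22. n0.cnt = 7  [S₁.wid + 1]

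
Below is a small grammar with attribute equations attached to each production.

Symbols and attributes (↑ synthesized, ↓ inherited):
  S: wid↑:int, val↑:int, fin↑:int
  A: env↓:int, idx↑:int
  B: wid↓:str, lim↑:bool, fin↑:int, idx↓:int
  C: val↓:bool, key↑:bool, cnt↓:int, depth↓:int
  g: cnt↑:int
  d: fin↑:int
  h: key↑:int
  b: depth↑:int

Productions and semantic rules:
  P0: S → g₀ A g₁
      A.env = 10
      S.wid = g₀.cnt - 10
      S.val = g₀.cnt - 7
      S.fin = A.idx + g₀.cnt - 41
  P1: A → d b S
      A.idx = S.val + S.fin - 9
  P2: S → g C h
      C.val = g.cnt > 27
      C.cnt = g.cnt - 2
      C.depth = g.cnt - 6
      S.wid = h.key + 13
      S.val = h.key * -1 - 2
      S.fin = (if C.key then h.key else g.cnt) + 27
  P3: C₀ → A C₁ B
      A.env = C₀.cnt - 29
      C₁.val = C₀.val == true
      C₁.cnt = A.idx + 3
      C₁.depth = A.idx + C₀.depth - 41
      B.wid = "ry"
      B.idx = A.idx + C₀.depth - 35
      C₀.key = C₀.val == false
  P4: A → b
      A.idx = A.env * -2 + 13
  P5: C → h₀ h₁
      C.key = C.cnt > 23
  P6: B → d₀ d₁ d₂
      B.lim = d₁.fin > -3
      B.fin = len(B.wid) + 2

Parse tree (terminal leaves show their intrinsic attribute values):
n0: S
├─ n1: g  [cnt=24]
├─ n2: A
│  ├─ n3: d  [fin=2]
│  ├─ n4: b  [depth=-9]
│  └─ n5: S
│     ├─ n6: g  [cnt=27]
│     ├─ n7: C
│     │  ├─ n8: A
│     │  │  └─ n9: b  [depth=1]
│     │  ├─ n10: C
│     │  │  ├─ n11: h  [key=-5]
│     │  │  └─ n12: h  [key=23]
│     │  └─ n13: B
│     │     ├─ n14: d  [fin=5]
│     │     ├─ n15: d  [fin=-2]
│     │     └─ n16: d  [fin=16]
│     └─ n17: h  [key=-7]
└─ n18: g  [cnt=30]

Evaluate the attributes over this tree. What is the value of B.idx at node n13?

7

1. n1.cnt = 24  [terminal]
2. n2.env = 10  [10]
3. n3.fin = 2  [terminal]
4. n4.depth = -9  [terminal]
5. n6.cnt = 27  [terminal]
6. n7.val = false  [g.cnt > 27]
7. n7.cnt = 25  [g.cnt - 2]
8. n7.depth = 21  [g.cnt - 6]
9. n8.env = -4  [C₀.cnt - 29]
10. n9.depth = 1  [terminal]
11. n8.idx = 21  [A.env * -2 + 13]
12. n10.val = false  [C₀.val == true]
13. n10.cnt = 24  [A.idx + 3]
14. n10.depth = 1  [A.idx + C₀.depth - 41]
15. n11.key = -5  [terminal]
16. n12.key = 23  [terminal]
17. n10.key = true  [C.cnt > 23]
18. n13.wid = "ry"  ["ry"]
19. n13.idx = 7  [A.idx + C₀.depth - 35]
20. n14.fin = 5  [terminal]
21. n15.fin = -2  [terminal]
22. n16.fin = 16  [terminal]
23. n13.lim = true  [d₁.fin > -3]
24. n13.fin = 4  [len(B.wid) + 2]
25. n7.key = true  [C₀.val == false]
26. n17.key = -7  [terminal]
27. n5.wid = 6  [h.key + 13]
28. n5.val = 5  [h.key * -1 - 2]
29. n5.fin = 20  [(if C.key then h.key else g.cnt) + 27]
30. n2.idx = 16  [S.val + S.fin - 9]
31. n18.cnt = 30  [terminal]
32. n0.wid = 14  [g₀.cnt - 10]
33. n0.val = 17  [g₀.cnt - 7]
34. n0.fin = -1  [A.idx + g₀.cnt - 41]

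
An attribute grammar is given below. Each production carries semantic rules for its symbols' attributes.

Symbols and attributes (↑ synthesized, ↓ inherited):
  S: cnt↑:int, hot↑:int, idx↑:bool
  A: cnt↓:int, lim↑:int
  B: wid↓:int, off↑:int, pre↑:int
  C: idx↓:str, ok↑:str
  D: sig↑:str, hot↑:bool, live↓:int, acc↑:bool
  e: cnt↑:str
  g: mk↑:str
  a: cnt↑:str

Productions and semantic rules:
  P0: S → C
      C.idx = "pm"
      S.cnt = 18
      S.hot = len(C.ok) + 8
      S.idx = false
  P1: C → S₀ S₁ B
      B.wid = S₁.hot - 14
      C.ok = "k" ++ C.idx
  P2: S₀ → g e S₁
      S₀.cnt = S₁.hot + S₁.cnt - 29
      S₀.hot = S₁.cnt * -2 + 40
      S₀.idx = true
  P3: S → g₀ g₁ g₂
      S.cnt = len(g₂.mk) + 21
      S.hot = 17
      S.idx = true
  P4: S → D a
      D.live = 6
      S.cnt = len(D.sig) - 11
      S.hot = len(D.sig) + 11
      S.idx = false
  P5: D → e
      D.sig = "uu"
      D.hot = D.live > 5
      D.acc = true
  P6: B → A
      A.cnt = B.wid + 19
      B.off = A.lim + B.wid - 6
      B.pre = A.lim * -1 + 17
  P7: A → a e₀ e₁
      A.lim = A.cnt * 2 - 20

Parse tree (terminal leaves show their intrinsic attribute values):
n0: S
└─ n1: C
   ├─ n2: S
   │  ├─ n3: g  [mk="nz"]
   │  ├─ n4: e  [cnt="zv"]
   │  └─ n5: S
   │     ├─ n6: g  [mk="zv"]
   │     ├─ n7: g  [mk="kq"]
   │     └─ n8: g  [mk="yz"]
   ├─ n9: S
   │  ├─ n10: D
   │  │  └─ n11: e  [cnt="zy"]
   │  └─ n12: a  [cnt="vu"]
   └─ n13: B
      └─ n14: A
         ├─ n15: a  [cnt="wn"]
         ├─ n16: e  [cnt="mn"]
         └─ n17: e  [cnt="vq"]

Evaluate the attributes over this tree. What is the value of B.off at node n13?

9

1. n1.idx = "pm"  ["pm"]
2. n3.mk = "nz"  [terminal]
3. n4.cnt = "zv"  [terminal]
4. n6.mk = "zv"  [terminal]
5. n7.mk = "kq"  [terminal]
6. n8.mk = "yz"  [terminal]
7. n5.cnt = 23  [len(g₂.mk) + 21]
8. n5.hot = 17  [17]
9. n5.idx = true  [true]
10. n2.cnt = 11  [S₁.hot + S₁.cnt - 29]
11. n2.hot = -6  [S₁.cnt * -2 + 40]
12. n2.idx = true  [true]
13. n10.live = 6  [6]
14. n11.cnt = "zy"  [terminal]
15. n10.sig = "uu"  ["uu"]
16. n10.hot = true  [D.live > 5]
17. n10.acc = true  [true]
18. n12.cnt = "vu"  [terminal]
19. n9.cnt = -9  [len(D.sig) - 11]
20. n9.hot = 13  [len(D.sig) + 11]
21. n9.idx = false  [false]
22. n13.wid = -1  [S₁.hot - 14]
23. n14.cnt = 18  [B.wid + 19]
24. n15.cnt = "wn"  [terminal]
25. n16.cnt = "mn"  [terminal]
26. n17.cnt = "vq"  [terminal]
27. n14.lim = 16  [A.cnt * 2 - 20]
28. n13.off = 9  [A.lim + B.wid - 6]
29. n13.pre = 1  [A.lim * -1 + 17]
30. n1.ok = "kpm"  ["k" ++ C.idx]
31. n0.cnt = 18  [18]
32. n0.hot = 11  [len(C.ok) + 8]
33. n0.idx = false  [false]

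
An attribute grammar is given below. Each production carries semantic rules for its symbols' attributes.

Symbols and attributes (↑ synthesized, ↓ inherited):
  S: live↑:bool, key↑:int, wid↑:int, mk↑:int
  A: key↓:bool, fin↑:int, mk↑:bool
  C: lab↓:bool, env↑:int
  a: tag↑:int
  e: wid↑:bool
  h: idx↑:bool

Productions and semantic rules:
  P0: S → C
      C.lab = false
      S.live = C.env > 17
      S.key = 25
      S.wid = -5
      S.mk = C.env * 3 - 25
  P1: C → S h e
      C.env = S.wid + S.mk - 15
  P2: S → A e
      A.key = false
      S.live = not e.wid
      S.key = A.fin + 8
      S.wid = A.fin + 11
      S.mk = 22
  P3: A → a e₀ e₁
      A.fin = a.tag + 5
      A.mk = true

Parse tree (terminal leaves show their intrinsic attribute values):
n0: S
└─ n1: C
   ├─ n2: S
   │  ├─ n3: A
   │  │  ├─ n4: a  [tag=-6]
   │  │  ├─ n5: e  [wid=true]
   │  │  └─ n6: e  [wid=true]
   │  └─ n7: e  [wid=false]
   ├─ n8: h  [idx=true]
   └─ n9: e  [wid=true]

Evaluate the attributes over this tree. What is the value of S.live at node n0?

1. n1.lab = false  [false]
2. n3.key = false  [false]
3. n4.tag = -6  [terminal]
4. n5.wid = true  [terminal]
5. n6.wid = true  [terminal]
6. n3.fin = -1  [a.tag + 5]
7. n3.mk = true  [true]
8. n7.wid = false  [terminal]
9. n2.live = true  [not e.wid]
10. n2.key = 7  [A.fin + 8]
11. n2.wid = 10  [A.fin + 11]
12. n2.mk = 22  [22]
13. n8.idx = true  [terminal]
14. n9.wid = true  [terminal]
15. n1.env = 17  [S.wid + S.mk - 15]
16. n0.live = false  [C.env > 17]
17. n0.key = 25  [25]
18. n0.wid = -5  [-5]
19. n0.mk = 26  [C.env * 3 - 25]

false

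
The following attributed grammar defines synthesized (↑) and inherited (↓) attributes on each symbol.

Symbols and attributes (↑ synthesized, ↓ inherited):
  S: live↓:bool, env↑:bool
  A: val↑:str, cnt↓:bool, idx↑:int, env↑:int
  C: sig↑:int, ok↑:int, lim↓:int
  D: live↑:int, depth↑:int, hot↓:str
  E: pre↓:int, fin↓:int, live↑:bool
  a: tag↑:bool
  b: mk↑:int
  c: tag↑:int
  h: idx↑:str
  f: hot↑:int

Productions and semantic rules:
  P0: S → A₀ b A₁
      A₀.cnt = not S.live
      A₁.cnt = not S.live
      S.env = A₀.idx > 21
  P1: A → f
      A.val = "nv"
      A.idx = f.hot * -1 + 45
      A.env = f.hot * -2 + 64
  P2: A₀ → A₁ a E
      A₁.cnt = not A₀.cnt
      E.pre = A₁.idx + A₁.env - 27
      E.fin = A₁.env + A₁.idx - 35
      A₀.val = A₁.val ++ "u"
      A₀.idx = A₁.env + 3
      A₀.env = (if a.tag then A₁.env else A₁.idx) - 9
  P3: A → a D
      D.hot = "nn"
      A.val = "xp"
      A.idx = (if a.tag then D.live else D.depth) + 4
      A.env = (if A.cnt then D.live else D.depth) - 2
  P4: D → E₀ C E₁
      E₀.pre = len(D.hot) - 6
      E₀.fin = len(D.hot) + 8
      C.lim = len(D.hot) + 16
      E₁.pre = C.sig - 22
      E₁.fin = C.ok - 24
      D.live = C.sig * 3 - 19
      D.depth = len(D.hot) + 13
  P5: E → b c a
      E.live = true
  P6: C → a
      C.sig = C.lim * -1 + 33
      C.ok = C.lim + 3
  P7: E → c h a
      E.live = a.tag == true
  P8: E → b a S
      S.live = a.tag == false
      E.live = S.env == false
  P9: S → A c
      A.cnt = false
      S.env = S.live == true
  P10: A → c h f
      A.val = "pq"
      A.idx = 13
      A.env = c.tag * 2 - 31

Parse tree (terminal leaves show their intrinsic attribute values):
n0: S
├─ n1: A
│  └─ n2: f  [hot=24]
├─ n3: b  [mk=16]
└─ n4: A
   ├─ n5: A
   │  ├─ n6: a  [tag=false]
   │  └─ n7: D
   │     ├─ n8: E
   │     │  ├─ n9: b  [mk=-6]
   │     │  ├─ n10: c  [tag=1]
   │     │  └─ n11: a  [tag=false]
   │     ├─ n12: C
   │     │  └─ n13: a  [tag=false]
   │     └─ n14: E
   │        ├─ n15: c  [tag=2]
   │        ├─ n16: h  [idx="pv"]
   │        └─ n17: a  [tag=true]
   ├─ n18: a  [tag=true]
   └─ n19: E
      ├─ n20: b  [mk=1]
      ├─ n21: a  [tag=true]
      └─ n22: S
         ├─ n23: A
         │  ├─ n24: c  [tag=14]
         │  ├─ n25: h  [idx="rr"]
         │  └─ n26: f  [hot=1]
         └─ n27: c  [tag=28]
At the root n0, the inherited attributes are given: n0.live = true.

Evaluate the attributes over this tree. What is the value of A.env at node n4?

15

1. n0.live = true  [given at root]
2. n1.cnt = false  [not S.live]
3. n2.hot = 24  [terminal]
4. n1.val = "nv"  ["nv"]
5. n1.idx = 21  [f.hot * -1 + 45]
6. n1.env = 16  [f.hot * -2 + 64]
7. n3.mk = 16  [terminal]
8. n4.cnt = false  [not S.live]
9. n5.cnt = true  [not A₀.cnt]
10. n6.tag = false  [terminal]
11. n7.hot = "nn"  ["nn"]
12. n8.pre = -4  [len(D.hot) - 6]
13. n8.fin = 10  [len(D.hot) + 8]
14. n9.mk = -6  [terminal]
15. n10.tag = 1  [terminal]
16. n11.tag = false  [terminal]
17. n8.live = true  [true]
18. n12.lim = 18  [len(D.hot) + 16]
19. n13.tag = false  [terminal]
20. n12.sig = 15  [C.lim * -1 + 33]
21. n12.ok = 21  [C.lim + 3]
22. n14.pre = -7  [C.sig - 22]
23. n14.fin = -3  [C.ok - 24]
24. n15.tag = 2  [terminal]
25. n16.idx = "pv"  [terminal]
26. n17.tag = true  [terminal]
27. n14.live = true  [a.tag == true]
28. n7.live = 26  [C.sig * 3 - 19]
29. n7.depth = 15  [len(D.hot) + 13]
30. n5.val = "xp"  ["xp"]
31. n5.idx = 19  [(if a.tag then D.live else D.depth) + 4]
32. n5.env = 24  [(if A.cnt then D.live else D.depth) - 2]
33. n18.tag = true  [terminal]
34. n19.pre = 16  [A₁.idx + A₁.env - 27]
35. n19.fin = 8  [A₁.env + A₁.idx - 35]
36. n20.mk = 1  [terminal]
37. n21.tag = true  [terminal]
38. n22.live = false  [a.tag == false]
39. n23.cnt = false  [false]
40. n24.tag = 14  [terminal]
41. n25.idx = "rr"  [terminal]
42. n26.hot = 1  [terminal]
43. n23.val = "pq"  ["pq"]
44. n23.idx = 13  [13]
45. n23.env = -3  [c.tag * 2 - 31]
46. n27.tag = 28  [terminal]
47. n22.env = false  [S.live == true]
48. n19.live = true  [S.env == false]
49. n4.val = "xpu"  [A₁.val ++ "u"]
50. n4.idx = 27  [A₁.env + 3]
51. n4.env = 15  [(if a.tag then A₁.env else A₁.idx) - 9]
52. n0.env = false  [A₀.idx > 21]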